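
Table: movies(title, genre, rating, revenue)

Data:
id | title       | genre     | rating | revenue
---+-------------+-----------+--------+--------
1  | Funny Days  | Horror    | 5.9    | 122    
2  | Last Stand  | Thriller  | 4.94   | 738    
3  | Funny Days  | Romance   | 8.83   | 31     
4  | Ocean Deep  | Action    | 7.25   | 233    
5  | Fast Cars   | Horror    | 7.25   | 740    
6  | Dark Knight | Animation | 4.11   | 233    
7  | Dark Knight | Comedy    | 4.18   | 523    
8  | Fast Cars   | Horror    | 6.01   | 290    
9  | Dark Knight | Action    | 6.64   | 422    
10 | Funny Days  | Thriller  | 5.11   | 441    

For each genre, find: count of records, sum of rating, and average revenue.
SELECT genre,
       COUNT(*) as cnt,
       SUM(rating) as total_rating,
       AVG(revenue) as avg_revenue
FROM movies
GROUP BY genre

Result:
  Action: 2 records, 13.89 total rating, 327.50 avg revenue
  Animation: 1 records, 4.11 total rating, 233.00 avg revenue
  Comedy: 1 records, 4.18 total rating, 523.00 avg revenue
  Horror: 3 records, 19.16 total rating, 384.00 avg revenue
  Romance: 1 records, 8.83 total rating, 31.00 avg revenue
  Thriller: 2 records, 10.05 total rating, 589.50 avg revenue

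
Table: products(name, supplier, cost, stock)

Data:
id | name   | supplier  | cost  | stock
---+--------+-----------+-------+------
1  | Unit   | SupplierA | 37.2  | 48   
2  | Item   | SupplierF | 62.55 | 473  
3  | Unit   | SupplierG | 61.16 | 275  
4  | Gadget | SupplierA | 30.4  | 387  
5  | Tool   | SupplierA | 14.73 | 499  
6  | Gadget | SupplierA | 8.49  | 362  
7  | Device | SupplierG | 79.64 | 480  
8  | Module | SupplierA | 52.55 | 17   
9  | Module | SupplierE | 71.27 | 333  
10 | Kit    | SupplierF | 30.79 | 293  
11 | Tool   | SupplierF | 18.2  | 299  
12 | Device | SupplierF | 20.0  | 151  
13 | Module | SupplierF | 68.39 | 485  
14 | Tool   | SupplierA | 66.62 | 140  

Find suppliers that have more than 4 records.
SELECT supplier, COUNT(*) as cnt
FROM products
GROUP BY supplier
HAVING COUNT(*) > 4

Result:
  SupplierA: 6
  SupplierF: 5

Note: HAVING filters groups after aggregation, WHERE filters rows before.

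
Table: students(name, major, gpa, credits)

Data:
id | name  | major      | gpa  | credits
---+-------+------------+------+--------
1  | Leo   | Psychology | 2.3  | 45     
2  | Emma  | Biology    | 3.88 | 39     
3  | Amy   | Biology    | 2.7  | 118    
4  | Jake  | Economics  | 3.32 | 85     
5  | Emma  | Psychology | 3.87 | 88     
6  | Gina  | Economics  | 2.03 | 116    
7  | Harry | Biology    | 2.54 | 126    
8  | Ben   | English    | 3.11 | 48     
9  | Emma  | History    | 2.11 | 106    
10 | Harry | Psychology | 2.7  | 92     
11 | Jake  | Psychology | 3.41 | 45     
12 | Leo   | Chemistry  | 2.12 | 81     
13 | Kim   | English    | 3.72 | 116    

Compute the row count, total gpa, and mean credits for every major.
SELECT major,
       COUNT(*) as cnt,
       SUM(gpa) as total_gpa,
       AVG(credits) as avg_credits
FROM students
GROUP BY major

Result:
  Biology: 3 records, 9.12 total gpa, 94.33 avg credits
  Chemistry: 1 records, 2.12 total gpa, 81.00 avg credits
  Economics: 2 records, 5.35 total gpa, 100.50 avg credits
  English: 2 records, 6.83 total gpa, 82.00 avg credits
  History: 1 records, 2.11 total gpa, 106.00 avg credits
  Psychology: 4 records, 12.28 total gpa, 67.50 avg credits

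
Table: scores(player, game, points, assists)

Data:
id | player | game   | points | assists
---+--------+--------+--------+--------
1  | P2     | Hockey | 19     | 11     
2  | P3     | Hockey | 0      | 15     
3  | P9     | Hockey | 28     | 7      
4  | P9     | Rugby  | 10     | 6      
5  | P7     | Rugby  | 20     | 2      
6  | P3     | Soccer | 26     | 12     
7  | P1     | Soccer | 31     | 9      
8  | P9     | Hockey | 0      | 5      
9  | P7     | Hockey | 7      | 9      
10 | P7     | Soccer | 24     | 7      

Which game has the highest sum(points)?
SELECT game, SUM(points) as val
FROM scores
GROUP BY game
ORDER BY val DESC
LIMIT 1

Result: Soccer with sum(points) = 81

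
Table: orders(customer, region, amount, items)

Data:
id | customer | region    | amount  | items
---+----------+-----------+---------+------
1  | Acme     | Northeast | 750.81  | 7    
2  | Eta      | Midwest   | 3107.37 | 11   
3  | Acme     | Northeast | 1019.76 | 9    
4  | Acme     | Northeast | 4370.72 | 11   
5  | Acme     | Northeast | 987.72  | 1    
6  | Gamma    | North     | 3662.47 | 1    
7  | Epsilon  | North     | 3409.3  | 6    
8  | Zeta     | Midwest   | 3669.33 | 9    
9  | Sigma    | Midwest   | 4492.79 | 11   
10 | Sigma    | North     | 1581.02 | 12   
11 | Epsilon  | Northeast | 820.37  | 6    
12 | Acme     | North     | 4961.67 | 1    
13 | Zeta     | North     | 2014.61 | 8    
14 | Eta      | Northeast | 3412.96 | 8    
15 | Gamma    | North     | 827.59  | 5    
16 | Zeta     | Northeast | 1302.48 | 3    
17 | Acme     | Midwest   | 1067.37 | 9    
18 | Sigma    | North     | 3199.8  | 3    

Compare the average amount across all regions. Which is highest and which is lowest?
SELECT region, AVG(amount)
FROM orders
GROUP BY region
ORDER BY AVG(amount)

All groups:
  Northeast: 1809.26
  North: 2808.07
  Midwest: 3084.22

Highest: Midwest (3084.22)
Lowest: Northeast (1809.26)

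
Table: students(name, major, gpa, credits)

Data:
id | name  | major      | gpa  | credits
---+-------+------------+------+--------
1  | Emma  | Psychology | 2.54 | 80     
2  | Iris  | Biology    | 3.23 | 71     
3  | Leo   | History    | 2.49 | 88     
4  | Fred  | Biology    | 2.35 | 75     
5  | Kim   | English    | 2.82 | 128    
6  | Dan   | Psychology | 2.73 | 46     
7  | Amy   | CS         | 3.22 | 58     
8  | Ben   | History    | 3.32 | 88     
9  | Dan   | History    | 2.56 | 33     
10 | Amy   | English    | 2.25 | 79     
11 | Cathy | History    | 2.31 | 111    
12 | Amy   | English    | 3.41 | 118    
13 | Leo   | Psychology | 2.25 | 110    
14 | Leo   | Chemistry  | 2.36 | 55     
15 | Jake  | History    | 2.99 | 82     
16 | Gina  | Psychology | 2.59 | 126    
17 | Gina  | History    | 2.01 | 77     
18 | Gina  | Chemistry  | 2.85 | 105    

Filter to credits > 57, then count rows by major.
SELECT major, COUNT(*)
FROM students
WHERE credits > 57
GROUP BY major

Note: WHERE filters rows before grouping.

Result:
  Biology: 2
  CS: 1
  Chemistry: 1
  English: 3
  History: 5
  Psychology: 3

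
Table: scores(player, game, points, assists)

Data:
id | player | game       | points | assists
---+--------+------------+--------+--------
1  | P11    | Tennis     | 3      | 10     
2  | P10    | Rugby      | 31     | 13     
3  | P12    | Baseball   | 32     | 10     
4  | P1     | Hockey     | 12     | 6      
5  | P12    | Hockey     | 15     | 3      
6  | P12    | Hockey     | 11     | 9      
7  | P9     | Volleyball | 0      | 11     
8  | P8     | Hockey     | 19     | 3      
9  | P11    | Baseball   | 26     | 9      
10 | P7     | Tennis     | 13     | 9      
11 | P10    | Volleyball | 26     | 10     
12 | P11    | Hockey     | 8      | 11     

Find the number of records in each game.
SELECT game, COUNT(*) as count
FROM scores
GROUP BY game

Result:
  Baseball: 2
  Hockey: 5
  Rugby: 1
  Tennis: 2
  Volleyball: 2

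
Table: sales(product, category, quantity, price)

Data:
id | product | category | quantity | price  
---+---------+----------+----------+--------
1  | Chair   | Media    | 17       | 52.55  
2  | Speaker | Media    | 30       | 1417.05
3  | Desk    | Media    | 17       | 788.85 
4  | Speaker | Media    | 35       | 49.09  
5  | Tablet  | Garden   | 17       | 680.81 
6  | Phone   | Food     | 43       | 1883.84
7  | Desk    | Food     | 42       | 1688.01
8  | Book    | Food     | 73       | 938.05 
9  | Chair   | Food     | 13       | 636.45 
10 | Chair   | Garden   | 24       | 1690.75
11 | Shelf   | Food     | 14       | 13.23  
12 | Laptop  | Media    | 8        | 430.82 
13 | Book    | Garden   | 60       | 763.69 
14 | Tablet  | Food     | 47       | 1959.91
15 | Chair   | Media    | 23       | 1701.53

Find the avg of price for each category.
SELECT category, AVG(price) as result
FROM sales
GROUP BY category

Result:
  Food: 1186.58
  Garden: 1045.08
  Media: 739.98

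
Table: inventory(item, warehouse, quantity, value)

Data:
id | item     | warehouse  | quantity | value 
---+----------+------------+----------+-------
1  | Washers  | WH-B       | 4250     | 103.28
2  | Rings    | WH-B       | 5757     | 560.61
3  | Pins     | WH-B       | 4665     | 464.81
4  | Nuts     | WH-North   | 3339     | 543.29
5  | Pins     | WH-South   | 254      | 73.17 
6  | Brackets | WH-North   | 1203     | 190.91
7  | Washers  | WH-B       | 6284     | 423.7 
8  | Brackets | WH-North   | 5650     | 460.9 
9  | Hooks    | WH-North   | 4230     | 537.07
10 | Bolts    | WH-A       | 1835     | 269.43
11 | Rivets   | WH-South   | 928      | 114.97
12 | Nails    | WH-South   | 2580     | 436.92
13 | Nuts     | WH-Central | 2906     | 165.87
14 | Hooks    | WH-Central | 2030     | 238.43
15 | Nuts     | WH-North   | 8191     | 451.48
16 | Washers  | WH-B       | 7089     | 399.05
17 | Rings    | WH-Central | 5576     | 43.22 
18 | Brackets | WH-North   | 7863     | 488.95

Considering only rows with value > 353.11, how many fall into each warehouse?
SELECT warehouse, COUNT(*)
FROM inventory
WHERE value > 353.11
GROUP BY warehouse

Note: WHERE filters rows before grouping.

Result:
  WH-B: 4
  WH-North: 5
  WH-South: 1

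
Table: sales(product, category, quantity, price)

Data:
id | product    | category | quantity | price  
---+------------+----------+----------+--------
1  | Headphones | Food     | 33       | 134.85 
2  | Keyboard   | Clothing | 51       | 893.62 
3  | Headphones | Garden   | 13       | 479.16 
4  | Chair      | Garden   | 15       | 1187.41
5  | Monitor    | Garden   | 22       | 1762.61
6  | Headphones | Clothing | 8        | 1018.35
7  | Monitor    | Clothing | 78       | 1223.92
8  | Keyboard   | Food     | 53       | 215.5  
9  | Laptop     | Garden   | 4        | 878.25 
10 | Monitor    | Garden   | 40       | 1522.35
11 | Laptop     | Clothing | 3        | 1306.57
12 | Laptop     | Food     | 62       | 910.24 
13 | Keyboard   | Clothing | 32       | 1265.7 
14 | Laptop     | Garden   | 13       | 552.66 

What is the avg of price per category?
SELECT category, AVG(price) as result
FROM sales
GROUP BY category

Result:
  Clothing: 1141.63
  Food: 420.20
  Garden: 1063.74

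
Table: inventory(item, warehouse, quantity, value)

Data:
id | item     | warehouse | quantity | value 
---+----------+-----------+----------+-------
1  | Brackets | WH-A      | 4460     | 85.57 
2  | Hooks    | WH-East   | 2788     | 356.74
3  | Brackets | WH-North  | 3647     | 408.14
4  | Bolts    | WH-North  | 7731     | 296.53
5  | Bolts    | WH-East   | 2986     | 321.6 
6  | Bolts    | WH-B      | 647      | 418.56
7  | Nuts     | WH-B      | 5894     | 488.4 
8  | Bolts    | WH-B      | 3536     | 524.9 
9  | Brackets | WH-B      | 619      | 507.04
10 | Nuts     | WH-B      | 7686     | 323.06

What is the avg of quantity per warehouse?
SELECT warehouse, AVG(quantity) as result
FROM inventory
GROUP BY warehouse

Result:
  WH-A: 4460.00
  WH-B: 3676.40
  WH-East: 2887.00
  WH-North: 5689.00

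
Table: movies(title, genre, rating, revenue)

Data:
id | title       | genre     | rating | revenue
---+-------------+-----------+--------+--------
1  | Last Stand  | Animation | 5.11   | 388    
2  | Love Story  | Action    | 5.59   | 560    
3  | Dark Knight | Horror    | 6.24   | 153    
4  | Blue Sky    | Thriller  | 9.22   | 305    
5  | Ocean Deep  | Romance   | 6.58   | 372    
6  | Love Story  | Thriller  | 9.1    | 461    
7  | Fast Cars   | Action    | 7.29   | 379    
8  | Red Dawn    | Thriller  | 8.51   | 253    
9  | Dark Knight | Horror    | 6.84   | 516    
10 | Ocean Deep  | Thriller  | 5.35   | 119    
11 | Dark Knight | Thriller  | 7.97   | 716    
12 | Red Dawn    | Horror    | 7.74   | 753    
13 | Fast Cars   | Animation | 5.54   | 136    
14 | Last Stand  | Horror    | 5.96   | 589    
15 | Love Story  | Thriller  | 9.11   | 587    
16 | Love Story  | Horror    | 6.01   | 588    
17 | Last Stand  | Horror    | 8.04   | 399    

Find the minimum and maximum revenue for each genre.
SELECT genre, MIN(revenue), MAX(revenue)
FROM movies
GROUP BY genre

Result:
  Action: min=379, max=560
  Animation: min=136, max=388
  Horror: min=153, max=753
  Romance: min=372, max=372
  Thriller: min=119, max=716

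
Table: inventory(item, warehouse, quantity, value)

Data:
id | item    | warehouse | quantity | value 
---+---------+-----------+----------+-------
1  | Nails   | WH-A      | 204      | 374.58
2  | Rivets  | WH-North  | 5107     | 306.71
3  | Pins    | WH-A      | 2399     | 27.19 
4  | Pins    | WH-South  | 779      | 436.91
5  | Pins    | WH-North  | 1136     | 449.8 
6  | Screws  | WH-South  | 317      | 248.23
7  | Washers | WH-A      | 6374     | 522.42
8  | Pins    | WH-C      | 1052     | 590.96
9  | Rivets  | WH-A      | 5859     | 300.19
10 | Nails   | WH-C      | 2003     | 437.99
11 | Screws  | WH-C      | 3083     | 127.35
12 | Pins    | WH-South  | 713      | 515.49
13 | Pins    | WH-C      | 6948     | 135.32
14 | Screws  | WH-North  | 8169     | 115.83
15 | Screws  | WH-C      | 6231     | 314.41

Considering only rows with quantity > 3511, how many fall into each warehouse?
SELECT warehouse, COUNT(*)
FROM inventory
WHERE quantity > 3511
GROUP BY warehouse

Note: WHERE filters rows before grouping.

Result:
  WH-A: 2
  WH-C: 2
  WH-North: 2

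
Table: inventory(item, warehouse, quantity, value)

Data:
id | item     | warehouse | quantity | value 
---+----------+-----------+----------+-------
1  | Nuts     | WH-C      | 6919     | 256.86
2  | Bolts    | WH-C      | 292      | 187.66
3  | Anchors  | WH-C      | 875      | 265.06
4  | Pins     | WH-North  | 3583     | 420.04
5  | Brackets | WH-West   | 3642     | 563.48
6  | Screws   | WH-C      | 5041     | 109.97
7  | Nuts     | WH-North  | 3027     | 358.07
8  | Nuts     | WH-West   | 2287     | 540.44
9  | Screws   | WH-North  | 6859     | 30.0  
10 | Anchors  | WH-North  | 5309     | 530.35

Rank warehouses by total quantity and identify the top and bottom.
SELECT warehouse, SUM(quantity)
FROM inventory
GROUP BY warehouse
ORDER BY SUM(quantity)

All groups:
  WH-West: 5929
  WH-C: 13127
  WH-North: 18778

Highest: WH-North (18778)
Lowest: WH-West (5929)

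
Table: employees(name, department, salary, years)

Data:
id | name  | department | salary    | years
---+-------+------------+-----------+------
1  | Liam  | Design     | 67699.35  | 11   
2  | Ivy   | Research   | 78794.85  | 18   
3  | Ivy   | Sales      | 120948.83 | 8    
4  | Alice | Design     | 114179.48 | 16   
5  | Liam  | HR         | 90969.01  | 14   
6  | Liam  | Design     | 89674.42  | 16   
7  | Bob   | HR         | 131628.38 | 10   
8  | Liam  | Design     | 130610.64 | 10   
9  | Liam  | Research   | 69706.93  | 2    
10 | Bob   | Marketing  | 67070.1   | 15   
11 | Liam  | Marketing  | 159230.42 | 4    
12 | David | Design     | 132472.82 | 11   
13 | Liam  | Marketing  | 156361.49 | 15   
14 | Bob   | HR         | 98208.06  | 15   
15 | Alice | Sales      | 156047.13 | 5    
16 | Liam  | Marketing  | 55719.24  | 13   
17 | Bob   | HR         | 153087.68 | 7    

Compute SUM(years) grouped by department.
SELECT department, SUM(years) as result
FROM employees
GROUP BY department

Result:
  Design: 64
  HR: 46
  Marketing: 47
  Research: 20
  Sales: 13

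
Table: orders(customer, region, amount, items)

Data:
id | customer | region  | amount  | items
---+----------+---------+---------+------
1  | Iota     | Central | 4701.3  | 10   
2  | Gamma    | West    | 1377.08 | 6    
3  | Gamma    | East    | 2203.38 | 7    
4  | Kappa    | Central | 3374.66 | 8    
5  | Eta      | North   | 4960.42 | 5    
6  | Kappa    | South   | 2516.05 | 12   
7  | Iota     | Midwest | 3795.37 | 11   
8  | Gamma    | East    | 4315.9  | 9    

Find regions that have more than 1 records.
SELECT region, COUNT(*) as cnt
FROM orders
GROUP BY region
HAVING COUNT(*) > 1

Result:
  Central: 2
  East: 2

Note: HAVING filters groups after aggregation, WHERE filters rows before.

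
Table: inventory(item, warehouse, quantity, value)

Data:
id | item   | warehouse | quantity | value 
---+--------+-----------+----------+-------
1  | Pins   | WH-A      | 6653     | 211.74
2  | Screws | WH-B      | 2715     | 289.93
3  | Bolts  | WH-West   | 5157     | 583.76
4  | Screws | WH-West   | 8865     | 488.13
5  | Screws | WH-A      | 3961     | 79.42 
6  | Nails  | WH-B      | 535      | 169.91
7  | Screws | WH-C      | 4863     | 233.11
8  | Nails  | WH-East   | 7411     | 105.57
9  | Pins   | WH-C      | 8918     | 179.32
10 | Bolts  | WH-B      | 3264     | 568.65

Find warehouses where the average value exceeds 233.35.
SELECT warehouse, AVG(value)
FROM inventory
GROUP BY warehouse
HAVING AVG(value) > 233.35

Result:
  WH-B: avg=342.83
  WH-West: avg=535.95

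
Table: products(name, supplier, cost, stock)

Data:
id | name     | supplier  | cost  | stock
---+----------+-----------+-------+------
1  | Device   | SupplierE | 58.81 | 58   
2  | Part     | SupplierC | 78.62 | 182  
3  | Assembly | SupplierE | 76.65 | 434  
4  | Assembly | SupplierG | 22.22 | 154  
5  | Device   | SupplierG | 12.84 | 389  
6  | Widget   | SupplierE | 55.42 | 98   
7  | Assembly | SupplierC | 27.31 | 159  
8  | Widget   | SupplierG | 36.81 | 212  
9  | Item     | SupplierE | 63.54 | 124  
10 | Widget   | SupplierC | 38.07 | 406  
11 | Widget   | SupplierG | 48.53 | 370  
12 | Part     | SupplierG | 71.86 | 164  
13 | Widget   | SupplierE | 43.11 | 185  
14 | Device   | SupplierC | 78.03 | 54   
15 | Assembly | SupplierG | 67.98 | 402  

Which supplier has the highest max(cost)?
SELECT supplier, MAX(cost) as val
FROM products
GROUP BY supplier
ORDER BY val DESC
LIMIT 1

Result: SupplierC with max(cost) = 78.62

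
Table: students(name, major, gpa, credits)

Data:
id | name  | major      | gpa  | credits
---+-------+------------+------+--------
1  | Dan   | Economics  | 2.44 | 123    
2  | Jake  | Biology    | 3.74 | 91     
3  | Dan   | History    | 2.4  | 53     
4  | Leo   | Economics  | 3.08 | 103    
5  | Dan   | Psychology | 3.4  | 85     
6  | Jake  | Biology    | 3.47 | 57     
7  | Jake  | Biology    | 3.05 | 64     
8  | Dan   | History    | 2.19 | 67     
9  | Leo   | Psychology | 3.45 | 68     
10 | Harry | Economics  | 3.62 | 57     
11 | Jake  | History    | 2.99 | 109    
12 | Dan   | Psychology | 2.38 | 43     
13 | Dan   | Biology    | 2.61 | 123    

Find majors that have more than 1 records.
SELECT major, COUNT(*) as cnt
FROM students
GROUP BY major
HAVING COUNT(*) > 1

Result:
  Biology: 4
  Economics: 3
  History: 3
  Psychology: 3

Note: HAVING filters groups after aggregation, WHERE filters rows before.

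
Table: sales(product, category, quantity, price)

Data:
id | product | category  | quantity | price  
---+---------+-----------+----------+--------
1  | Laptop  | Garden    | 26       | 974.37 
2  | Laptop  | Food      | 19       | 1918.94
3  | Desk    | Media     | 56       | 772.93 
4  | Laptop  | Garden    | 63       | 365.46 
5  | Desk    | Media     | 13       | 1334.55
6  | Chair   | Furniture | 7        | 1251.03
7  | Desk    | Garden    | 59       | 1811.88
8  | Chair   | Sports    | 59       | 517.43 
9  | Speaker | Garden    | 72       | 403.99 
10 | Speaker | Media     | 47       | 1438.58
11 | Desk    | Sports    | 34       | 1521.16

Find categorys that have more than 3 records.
SELECT category, COUNT(*) as cnt
FROM sales
GROUP BY category
HAVING COUNT(*) > 3

Result:
  Garden: 4

Note: HAVING filters groups after aggregation, WHERE filters rows before.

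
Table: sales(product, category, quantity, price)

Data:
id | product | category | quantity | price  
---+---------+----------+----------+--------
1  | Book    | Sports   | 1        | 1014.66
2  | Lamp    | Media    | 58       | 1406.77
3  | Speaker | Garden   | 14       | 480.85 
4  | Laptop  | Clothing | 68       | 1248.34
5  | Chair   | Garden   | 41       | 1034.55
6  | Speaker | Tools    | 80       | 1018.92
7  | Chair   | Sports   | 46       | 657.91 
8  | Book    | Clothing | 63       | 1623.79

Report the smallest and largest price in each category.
SELECT category, MIN(price), MAX(price)
FROM sales
GROUP BY category

Result:
  Clothing: min=1248.34, max=1623.79
  Garden: min=480.85, max=1034.55
  Media: min=1406.77, max=1406.77
  Sports: min=657.91, max=1014.66
  Tools: min=1018.92, max=1018.92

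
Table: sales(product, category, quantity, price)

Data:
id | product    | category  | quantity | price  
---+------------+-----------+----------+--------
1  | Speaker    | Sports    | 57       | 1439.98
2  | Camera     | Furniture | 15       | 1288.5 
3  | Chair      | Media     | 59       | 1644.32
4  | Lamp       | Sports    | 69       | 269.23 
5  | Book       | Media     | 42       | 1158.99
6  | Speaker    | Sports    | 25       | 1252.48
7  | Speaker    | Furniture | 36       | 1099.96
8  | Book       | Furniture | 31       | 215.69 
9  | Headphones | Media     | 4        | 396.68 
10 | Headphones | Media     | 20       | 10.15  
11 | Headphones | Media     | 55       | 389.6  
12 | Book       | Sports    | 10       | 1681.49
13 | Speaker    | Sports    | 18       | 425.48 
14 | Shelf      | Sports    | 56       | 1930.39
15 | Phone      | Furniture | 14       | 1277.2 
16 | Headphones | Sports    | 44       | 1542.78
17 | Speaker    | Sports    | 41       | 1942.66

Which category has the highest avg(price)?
SELECT category, AVG(price) as val
FROM sales
GROUP BY category
ORDER BY val DESC
LIMIT 1

Result: Sports with avg(price) = 1310.56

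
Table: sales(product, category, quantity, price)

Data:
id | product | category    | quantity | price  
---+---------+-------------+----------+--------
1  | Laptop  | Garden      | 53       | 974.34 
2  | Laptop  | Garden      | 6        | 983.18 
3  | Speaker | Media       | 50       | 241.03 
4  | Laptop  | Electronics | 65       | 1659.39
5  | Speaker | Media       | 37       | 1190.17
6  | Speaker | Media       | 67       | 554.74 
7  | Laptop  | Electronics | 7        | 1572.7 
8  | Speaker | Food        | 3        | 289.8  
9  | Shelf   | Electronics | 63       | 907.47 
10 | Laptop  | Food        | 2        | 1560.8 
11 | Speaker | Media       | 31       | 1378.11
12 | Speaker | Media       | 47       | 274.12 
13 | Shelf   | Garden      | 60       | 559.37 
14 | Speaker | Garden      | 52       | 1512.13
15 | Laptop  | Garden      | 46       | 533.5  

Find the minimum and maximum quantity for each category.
SELECT category, MIN(quantity), MAX(quantity)
FROM sales
GROUP BY category

Result:
  Electronics: min=7, max=65
  Food: min=2, max=3
  Garden: min=6, max=60
  Media: min=31, max=67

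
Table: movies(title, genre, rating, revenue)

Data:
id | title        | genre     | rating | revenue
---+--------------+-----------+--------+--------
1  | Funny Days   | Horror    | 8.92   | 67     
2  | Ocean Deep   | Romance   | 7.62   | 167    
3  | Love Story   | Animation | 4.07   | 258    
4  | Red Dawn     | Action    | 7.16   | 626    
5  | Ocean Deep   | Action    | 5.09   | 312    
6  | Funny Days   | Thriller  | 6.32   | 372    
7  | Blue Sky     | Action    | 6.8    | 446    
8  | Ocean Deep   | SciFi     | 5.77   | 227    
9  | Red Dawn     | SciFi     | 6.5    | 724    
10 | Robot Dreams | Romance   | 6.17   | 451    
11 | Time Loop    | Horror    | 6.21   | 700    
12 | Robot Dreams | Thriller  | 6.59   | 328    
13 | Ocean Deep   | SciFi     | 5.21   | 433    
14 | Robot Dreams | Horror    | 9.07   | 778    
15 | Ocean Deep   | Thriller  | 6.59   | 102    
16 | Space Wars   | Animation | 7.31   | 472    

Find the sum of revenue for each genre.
SELECT genre, SUM(revenue) as result
FROM movies
GROUP BY genre

Result:
  Action: 1384
  Animation: 730
  Horror: 1545
  Romance: 618
  SciFi: 1384
  Thriller: 802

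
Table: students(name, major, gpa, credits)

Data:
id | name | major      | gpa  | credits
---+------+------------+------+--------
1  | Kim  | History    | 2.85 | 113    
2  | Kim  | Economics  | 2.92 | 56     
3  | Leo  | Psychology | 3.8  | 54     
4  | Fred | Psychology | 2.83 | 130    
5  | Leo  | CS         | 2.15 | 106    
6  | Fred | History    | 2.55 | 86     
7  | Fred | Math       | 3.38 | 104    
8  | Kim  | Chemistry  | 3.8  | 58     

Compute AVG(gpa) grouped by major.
SELECT major, AVG(gpa) as result
FROM students
GROUP BY major

Result:
  CS: 2.15
  Chemistry: 3.80
  Economics: 2.92
  History: 2.70
  Math: 3.38
  Psychology: 3.32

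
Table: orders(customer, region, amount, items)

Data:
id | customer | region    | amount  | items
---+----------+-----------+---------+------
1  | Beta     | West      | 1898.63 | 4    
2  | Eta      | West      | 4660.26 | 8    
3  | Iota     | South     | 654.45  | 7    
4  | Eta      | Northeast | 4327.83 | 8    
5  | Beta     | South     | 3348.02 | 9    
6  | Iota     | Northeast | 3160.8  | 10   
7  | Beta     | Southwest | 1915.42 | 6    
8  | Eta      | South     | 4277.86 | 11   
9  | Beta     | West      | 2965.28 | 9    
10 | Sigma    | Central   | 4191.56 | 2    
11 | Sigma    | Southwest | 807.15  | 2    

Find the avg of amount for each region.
SELECT region, AVG(amount) as result
FROM orders
GROUP BY region

Result:
  Central: 4191.56
  Northeast: 3744.32
  South: 2760.11
  Southwest: 1361.29
  West: 3174.72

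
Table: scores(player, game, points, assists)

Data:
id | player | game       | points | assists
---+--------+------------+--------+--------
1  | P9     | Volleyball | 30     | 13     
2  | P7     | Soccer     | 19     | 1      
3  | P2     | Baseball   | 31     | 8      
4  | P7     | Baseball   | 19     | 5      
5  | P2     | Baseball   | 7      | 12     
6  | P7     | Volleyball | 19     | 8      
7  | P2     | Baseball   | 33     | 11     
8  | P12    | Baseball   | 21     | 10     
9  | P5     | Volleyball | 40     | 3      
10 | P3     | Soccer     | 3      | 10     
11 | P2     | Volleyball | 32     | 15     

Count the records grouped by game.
SELECT game, COUNT(*) as count
FROM scores
GROUP BY game

Result:
  Baseball: 5
  Soccer: 2
  Volleyball: 4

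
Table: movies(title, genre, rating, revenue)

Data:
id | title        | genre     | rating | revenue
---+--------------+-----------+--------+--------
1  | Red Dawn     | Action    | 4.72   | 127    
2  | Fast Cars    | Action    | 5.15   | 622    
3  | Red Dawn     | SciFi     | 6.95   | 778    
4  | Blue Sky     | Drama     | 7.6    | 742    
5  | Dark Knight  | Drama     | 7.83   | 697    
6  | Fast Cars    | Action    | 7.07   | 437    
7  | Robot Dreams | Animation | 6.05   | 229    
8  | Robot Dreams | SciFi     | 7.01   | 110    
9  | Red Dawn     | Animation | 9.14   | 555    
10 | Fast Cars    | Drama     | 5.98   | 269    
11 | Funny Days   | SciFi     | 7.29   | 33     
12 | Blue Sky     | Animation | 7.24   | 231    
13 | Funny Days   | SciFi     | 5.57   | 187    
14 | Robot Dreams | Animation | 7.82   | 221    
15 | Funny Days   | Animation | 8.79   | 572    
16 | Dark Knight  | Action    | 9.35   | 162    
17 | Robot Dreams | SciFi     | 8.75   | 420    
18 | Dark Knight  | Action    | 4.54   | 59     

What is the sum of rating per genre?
SELECT genre, SUM(rating) as result
FROM movies
GROUP BY genre

Result:
  Action: 30.83
  Animation: 39.04
  Drama: 21.41
  SciFi: 35.57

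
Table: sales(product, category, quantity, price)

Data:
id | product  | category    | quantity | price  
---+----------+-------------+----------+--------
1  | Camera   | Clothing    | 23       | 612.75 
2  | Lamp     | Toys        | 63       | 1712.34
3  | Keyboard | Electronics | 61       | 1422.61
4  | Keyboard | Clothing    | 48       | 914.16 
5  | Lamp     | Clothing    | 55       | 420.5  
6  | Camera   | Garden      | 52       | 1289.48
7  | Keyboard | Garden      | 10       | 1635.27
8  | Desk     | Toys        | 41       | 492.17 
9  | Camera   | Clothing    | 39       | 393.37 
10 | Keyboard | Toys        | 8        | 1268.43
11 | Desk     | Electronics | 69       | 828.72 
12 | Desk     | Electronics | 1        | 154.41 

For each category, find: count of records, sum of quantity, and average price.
SELECT category,
       COUNT(*) as cnt,
       SUM(quantity) as total_quantity,
       AVG(price) as avg_price
FROM sales
GROUP BY category

Result:
  Clothing: 4 records, 165 total quantity, 585.20 avg price
  Electronics: 3 records, 131 total quantity, 801.91 avg price
  Garden: 2 records, 62 total quantity, 1462.38 avg price
  Toys: 3 records, 112 total quantity, 1157.65 avg price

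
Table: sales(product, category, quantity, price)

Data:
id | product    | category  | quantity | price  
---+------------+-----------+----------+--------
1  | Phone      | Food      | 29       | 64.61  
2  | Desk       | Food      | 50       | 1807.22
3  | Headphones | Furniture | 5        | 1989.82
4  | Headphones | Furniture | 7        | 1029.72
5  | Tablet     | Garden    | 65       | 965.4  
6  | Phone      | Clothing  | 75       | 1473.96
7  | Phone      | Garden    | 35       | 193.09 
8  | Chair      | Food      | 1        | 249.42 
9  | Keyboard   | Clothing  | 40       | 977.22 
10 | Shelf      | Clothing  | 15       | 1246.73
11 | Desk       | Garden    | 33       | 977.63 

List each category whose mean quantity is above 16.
SELECT category, AVG(quantity)
FROM sales
GROUP BY category
HAVING AVG(quantity) > 16

Result:
  Clothing: avg=43.33
  Food: avg=26.67
  Garden: avg=44.33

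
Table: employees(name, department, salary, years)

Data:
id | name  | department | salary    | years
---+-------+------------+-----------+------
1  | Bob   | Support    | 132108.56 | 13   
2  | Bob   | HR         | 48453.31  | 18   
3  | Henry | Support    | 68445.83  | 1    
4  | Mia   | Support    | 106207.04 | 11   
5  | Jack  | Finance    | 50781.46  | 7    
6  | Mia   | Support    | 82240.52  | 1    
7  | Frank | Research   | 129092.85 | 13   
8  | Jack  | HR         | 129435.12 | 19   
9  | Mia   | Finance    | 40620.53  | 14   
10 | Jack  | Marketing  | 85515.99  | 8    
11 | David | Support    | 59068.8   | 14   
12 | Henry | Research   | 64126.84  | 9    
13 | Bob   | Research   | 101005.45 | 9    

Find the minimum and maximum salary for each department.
SELECT department, MIN(salary), MAX(salary)
FROM employees
GROUP BY department

Result:
  Finance: min=40620.53, max=50781.46
  HR: min=48453.31, max=129435.12
  Marketing: min=85515.99, max=85515.99
  Research: min=64126.84, max=129092.85
  Support: min=59068.80, max=132108.56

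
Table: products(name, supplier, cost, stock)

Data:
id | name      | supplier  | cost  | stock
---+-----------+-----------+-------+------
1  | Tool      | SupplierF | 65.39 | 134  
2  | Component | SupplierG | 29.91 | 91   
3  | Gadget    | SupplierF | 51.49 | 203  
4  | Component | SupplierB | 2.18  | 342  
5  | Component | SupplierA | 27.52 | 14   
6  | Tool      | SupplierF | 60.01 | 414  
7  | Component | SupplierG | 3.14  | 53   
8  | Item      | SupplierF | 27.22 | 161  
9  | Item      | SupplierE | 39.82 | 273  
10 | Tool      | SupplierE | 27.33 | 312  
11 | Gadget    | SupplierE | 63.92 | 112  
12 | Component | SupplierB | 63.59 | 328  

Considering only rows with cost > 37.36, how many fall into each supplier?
SELECT supplier, COUNT(*)
FROM products
WHERE cost > 37.36
GROUP BY supplier

Note: WHERE filters rows before grouping.

Result:
  SupplierB: 1
  SupplierE: 2
  SupplierF: 3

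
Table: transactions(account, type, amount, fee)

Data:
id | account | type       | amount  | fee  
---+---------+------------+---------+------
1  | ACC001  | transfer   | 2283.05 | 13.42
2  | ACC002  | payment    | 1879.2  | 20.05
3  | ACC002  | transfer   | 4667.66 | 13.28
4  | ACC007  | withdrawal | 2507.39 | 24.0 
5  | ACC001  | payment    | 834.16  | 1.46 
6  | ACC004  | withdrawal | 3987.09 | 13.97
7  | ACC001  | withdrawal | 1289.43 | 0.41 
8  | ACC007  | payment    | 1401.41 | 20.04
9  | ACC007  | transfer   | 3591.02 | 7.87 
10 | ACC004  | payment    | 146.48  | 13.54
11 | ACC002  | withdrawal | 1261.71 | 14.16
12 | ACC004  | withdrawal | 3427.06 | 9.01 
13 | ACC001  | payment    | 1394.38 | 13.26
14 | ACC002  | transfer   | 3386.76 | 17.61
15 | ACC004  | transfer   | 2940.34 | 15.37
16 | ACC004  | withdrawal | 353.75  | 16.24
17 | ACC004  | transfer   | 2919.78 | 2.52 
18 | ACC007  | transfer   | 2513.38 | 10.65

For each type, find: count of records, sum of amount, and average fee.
SELECT type,
       COUNT(*) as cnt,
       SUM(amount) as total_amount,
       AVG(fee) as avg_fee
FROM transactions
GROUP BY type

Result:
  payment: 5 records, 5655.63 total amount, 13.67 avg fee
  transfer: 7 records, 22301.99 total amount, 11.53 avg fee
  withdrawal: 6 records, 12826.43 total amount, 12.97 avg fee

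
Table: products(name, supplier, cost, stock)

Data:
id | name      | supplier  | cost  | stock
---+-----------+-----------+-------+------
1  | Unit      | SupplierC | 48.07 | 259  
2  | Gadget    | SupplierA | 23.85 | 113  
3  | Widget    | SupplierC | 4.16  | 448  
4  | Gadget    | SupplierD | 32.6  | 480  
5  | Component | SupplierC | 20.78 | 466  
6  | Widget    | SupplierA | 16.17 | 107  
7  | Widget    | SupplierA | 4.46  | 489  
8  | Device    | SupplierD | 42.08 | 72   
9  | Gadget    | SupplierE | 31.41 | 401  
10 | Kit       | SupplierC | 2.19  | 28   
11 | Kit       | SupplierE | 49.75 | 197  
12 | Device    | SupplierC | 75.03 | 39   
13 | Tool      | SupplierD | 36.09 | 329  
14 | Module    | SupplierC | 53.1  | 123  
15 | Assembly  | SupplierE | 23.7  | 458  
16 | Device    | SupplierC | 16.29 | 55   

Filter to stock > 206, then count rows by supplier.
SELECT supplier, COUNT(*)
FROM products
WHERE stock > 206
GROUP BY supplier

Note: WHERE filters rows before grouping.

Result:
  SupplierA: 1
  SupplierC: 3
  SupplierD: 2
  SupplierE: 2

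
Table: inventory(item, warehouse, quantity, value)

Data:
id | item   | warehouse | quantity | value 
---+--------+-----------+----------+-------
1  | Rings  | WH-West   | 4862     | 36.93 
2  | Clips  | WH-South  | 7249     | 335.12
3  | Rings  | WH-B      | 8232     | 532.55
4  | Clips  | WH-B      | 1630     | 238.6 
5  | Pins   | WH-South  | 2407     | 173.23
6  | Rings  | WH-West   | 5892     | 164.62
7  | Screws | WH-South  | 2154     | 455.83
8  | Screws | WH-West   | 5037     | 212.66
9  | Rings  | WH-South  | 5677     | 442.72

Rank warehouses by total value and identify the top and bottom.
SELECT warehouse, SUM(value)
FROM inventory
GROUP BY warehouse
ORDER BY SUM(value)

All groups:
  WH-West: 414.21
  WH-B: 771.15
  WH-South: 1406.90

Highest: WH-South (1406.90)
Lowest: WH-West (414.21)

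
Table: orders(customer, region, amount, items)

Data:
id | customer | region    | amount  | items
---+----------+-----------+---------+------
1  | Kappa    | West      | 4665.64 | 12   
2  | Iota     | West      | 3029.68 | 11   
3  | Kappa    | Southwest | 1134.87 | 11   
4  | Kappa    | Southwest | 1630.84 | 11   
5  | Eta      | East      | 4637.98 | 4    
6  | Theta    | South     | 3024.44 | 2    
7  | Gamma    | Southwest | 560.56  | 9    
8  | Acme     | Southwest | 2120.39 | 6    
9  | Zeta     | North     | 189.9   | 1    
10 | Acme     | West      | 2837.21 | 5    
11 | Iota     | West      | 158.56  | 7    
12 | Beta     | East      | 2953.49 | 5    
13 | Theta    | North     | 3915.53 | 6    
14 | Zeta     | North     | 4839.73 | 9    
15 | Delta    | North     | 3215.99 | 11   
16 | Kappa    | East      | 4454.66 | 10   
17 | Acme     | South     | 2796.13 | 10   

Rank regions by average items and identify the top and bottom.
SELECT region, AVG(items)
FROM orders
GROUP BY region
ORDER BY AVG(items)

All groups:
  South: 6.00
  East: 6.33
  North: 6.75
  West: 8.75
  Southwest: 9.25

Highest: Southwest (9.25)
Lowest: South (6.00)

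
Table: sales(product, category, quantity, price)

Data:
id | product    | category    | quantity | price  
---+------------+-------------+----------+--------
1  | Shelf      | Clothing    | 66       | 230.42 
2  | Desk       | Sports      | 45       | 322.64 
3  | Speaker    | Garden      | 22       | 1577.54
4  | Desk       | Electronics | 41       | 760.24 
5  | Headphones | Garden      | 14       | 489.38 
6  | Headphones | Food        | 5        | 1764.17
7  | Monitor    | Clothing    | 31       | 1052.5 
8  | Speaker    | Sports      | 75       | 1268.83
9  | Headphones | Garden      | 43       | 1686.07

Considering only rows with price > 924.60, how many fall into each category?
SELECT category, COUNT(*)
FROM sales
WHERE price > 924.60
GROUP BY category

Note: WHERE filters rows before grouping.

Result:
  Clothing: 1
  Food: 1
  Garden: 2
  Sports: 1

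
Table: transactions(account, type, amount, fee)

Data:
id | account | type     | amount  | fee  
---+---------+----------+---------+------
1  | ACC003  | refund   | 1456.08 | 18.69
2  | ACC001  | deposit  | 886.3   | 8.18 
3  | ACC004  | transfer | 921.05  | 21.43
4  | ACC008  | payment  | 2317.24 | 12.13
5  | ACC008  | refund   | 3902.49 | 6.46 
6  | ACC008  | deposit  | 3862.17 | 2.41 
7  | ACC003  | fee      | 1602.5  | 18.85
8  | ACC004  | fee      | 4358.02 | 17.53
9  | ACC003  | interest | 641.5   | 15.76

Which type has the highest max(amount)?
SELECT type, MAX(amount) as val
FROM transactions
GROUP BY type
ORDER BY val DESC
LIMIT 1

Result: fee with max(amount) = 4358.02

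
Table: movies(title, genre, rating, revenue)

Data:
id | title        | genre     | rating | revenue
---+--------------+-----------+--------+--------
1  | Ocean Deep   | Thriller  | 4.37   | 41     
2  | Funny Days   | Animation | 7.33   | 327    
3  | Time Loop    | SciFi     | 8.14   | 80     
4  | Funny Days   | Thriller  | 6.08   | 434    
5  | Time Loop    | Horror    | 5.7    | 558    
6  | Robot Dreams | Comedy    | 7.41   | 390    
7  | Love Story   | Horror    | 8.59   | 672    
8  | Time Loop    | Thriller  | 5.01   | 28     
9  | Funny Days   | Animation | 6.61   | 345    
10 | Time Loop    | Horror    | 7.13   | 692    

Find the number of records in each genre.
SELECT genre, COUNT(*) as count
FROM movies
GROUP BY genre

Result:
  Animation: 2
  Comedy: 1
  Horror: 3
  SciFi: 1
  Thriller: 3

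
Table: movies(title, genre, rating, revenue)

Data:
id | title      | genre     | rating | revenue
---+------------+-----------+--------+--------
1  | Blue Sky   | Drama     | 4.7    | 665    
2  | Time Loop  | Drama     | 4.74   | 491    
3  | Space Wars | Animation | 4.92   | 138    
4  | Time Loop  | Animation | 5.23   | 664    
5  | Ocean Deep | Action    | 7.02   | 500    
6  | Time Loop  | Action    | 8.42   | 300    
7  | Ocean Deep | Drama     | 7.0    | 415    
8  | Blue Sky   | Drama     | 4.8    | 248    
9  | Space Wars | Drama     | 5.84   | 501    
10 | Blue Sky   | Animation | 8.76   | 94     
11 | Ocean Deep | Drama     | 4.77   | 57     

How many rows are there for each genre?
SELECT genre, COUNT(*) as count
FROM movies
GROUP BY genre

Result:
  Action: 2
  Animation: 3
  Drama: 6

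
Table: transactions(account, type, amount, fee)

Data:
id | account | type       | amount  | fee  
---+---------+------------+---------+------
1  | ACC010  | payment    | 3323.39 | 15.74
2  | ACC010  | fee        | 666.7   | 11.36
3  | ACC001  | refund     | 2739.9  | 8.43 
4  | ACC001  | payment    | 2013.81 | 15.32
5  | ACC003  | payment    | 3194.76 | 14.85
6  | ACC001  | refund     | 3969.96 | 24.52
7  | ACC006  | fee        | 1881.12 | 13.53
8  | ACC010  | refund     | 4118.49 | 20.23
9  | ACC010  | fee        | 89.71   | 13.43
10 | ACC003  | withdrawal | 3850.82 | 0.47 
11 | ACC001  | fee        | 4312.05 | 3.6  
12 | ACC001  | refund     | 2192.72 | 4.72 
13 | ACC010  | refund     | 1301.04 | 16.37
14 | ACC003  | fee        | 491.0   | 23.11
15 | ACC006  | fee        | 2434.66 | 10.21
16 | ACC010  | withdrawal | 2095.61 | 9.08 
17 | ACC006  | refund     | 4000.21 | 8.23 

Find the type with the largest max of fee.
SELECT type, MAX(fee) as val
FROM transactions
GROUP BY type
ORDER BY val DESC
LIMIT 1

Result: refund with max(fee) = 24.52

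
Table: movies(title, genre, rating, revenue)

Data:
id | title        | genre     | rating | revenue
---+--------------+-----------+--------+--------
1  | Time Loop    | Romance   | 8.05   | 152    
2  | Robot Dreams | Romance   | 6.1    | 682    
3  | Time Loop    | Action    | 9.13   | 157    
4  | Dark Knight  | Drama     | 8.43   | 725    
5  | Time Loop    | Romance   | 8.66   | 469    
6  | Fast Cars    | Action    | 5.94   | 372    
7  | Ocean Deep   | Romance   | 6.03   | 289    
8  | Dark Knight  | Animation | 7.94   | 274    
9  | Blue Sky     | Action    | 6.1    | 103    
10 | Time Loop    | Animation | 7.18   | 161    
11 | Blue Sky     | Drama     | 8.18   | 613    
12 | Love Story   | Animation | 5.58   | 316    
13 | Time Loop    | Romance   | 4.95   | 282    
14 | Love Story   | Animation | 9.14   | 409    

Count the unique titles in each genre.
SELECT genre, COUNT(DISTINCT title)
FROM movies
GROUP BY genre

Result:
  Action: 3 distinct
  Animation: 3 distinct
  Drama: 2 distinct
  Romance: 3 distinct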